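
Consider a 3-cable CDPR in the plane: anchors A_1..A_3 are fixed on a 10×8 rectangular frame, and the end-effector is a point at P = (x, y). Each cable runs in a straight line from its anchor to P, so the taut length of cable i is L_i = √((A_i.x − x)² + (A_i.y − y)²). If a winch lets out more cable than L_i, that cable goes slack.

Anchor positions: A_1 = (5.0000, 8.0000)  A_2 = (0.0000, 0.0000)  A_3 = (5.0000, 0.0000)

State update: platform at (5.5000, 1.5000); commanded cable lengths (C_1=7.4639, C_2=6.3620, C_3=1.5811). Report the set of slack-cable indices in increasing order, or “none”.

cable 1: √((-0.5000)²+(6.5000)²)=6.5192, C_1=7.4639: slack
cable 2: √((-5.5000)²+(-1.5000)²)=5.7009, C_2=6.3620: slack
cable 3: √((-0.5000)²+(-1.5000)²)=1.5811, C_3=1.5811: taut

1, 2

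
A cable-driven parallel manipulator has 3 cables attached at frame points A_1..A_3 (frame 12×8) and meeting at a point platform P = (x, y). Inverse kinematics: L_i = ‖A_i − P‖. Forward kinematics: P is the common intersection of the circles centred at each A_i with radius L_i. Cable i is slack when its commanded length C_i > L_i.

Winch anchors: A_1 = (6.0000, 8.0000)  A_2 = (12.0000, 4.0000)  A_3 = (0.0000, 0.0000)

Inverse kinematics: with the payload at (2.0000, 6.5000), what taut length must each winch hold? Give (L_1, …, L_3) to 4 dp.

(4.2720, 10.3078, 6.8007)

L_1: Δ = A_1−P = (4.0000, 1.5000) → ‖Δ‖ = √18.2500 = 4.2720
L_2: Δ = A_2−P = (10.0000, -2.5000) → ‖Δ‖ = √106.2500 = 10.3078
L_3: Δ = A_3−P = (-2.0000, -6.5000) → ‖Δ‖ = √46.2500 = 6.8007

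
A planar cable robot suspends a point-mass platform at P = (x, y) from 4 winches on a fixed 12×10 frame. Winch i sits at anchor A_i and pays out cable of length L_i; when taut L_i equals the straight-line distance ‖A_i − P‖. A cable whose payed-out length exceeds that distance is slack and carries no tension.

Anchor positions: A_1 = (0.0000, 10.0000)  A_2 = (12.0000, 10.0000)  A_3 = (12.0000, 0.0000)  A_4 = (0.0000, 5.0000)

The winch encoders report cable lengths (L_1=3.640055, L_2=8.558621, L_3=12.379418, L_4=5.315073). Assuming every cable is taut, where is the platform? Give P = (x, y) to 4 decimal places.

(3.5000, 9.0000)

circle eqns → linear via eq_j − eq_1; set k_j = A_j·A_j − L_j²
k_1 = 0.0000+100.0000−13.2500 = 86.7500
-24.0000·x + 0.0000·y = k_1−k_2 = -84.0000
-24.0000·x + 20.0000·y = k_1−k_3 = 96.0000
0.0000·x + 10.0000·y = k_1−k_4 = 90.0000
solve first two rows → x=3.5000, y=9.0000
check cable 4: ‖A_4−P‖² = 28.2500 ≈ L_4² = 28.2500 ✓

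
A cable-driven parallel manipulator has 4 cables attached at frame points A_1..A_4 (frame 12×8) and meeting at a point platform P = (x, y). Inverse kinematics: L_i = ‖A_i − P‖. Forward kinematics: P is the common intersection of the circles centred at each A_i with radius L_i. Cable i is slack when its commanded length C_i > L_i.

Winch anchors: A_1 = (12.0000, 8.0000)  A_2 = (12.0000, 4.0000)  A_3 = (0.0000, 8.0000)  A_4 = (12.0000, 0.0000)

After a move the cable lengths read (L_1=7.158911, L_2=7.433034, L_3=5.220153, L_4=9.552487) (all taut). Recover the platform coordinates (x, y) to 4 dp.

expand ‖A_i−P‖²=L_i² and subtract eq 1 (c_i ≔ ‖A_i‖²−L_i²)
c_1 = 144.0000+64.0000−51.2500 = 156.7500
eq1−eq2 → [0.0000  8.0000]·P = 52.0000
eq1−eq3 → [24.0000  0.0000]·P = 120.0000
eq1−eq4 → [0.0000  16.0000]·P = 104.0000
2×2 solve → P = (5.0000, 6.5000)
check cable 4: ‖A_4−P‖² = 91.2500 ≈ L_4² = 91.2500 ✓

(5.0000, 6.5000)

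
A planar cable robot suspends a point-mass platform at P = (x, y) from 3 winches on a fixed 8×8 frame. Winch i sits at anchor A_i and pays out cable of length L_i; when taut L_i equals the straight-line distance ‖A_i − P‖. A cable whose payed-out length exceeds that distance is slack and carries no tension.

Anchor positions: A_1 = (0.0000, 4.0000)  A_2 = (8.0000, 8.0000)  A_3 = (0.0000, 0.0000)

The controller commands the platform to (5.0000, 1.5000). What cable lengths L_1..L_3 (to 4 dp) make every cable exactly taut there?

L_1 = √((0.0000−5.0000)² + (4.0000−1.5000)²) = 5.5902
L_2 = √((8.0000−5.0000)² + (8.0000−1.5000)²) = 7.1589
L_3 = √((0.0000−5.0000)² + (0.0000−1.5000)²) = 5.2202

(5.5902, 7.1589, 5.2202)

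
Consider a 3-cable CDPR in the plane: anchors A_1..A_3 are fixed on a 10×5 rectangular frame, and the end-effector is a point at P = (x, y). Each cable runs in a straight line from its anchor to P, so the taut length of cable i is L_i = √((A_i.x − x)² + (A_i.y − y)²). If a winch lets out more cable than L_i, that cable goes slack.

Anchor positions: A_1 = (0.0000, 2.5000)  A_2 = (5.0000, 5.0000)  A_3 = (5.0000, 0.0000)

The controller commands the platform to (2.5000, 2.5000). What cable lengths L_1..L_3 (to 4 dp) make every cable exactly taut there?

cable 1: Δx=-2.5000, Δy=0.0000; L_1 = √(Δx²+Δy²) = 2.5000
cable 2: Δx=2.5000, Δy=2.5000; L_2 = √(Δx²+Δy²) = 3.5355
cable 3: Δx=2.5000, Δy=-2.5000; L_3 = √(Δx²+Δy²) = 3.5355

(2.5000, 3.5355, 3.5355)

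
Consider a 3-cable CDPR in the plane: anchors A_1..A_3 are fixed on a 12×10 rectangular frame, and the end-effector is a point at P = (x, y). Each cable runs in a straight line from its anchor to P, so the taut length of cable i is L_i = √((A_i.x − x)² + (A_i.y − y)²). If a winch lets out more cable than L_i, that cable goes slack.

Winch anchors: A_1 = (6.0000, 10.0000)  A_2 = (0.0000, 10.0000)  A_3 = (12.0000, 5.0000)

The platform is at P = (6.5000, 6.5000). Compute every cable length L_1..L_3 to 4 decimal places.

(3.5355, 7.3824, 5.7009)

L_1: Δ = A_1−P = (-0.5000, 3.5000) → ‖Δ‖ = √12.5000 = 3.5355
L_2: Δ = A_2−P = (-6.5000, 3.5000) → ‖Δ‖ = √54.5000 = 7.3824
L_3: Δ = A_3−P = (5.5000, -1.5000) → ‖Δ‖ = √32.5000 = 5.7009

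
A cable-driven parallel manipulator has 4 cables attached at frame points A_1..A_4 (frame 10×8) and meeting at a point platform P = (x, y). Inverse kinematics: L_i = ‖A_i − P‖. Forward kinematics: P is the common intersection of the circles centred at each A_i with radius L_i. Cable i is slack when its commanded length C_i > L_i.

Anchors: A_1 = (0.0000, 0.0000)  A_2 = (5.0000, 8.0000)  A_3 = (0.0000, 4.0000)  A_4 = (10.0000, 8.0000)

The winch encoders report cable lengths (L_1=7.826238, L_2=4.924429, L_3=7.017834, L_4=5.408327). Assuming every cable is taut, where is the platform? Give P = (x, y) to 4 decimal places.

(7.0000, 3.5000)

expand ‖A_i−P‖²=L_i² and subtract eq 1 (k_i ≔ ‖A_i‖²−L_i²)
k_1 = 0.0000+0.0000−61.2500 = -61.2500
eq1−eq2 → [-10.0000  -16.0000]·P = -126.0000
eq1−eq3 → [0.0000  -8.0000]·P = -28.0000
eq1−eq4 → [-20.0000  -16.0000]·P = -196.0000
2×2 solve → P = (7.0000, 3.5000)
check cable 4: ‖A_4−P‖² = 29.2500 ≈ L_4² = 29.2500 ✓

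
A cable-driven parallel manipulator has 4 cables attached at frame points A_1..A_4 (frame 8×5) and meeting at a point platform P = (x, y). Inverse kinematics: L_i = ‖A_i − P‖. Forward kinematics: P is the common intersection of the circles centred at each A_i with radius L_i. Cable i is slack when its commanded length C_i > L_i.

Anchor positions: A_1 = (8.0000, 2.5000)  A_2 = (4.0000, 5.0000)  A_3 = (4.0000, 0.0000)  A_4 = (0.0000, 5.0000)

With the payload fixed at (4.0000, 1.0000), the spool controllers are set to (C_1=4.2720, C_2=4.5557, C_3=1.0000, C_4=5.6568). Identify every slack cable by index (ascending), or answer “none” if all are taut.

2

cable 1: √((4.0000)²+(1.5000)²)=4.2720, C_1=4.2720: taut
cable 2: √((0.0000)²+(4.0000)²)=4.0000, C_2=4.5557: slack
cable 3: √((0.0000)²+(-1.0000)²)=1.0000, C_3=1.0000: taut
cable 4: √((-4.0000)²+(4.0000)²)=5.6569, C_4=5.6568: taut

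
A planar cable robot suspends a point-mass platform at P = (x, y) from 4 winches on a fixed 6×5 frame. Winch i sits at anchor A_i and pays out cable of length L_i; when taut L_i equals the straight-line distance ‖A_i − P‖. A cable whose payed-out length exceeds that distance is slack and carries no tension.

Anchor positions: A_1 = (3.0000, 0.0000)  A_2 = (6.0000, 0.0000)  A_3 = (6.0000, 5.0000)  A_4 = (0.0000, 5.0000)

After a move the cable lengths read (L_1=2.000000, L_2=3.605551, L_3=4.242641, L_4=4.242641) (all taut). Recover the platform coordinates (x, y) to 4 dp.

(3.0000, 2.0000)

each cable: (A_i−P)·(A_i−P) = L_i²; let k_i = ‖A_i‖²−L_i²
k_1 = 9.0000+0.0000−4.0000 = 5.0000
row 1: -6.0000x + 0.0000y = -18.0000  (k_2=23.0000)
row 2: -6.0000x − 10.0000y = -38.0000  (k_3=43.0000)
row 3: 6.0000x − 10.0000y = -2.0000  (k_4=7.0000)
Cramer on rows 1–2 → x = 3.0000, y = 2.0000
check cable 4: ‖A_4−P‖² = 18.0000 ≈ L_4² = 18.0000 ✓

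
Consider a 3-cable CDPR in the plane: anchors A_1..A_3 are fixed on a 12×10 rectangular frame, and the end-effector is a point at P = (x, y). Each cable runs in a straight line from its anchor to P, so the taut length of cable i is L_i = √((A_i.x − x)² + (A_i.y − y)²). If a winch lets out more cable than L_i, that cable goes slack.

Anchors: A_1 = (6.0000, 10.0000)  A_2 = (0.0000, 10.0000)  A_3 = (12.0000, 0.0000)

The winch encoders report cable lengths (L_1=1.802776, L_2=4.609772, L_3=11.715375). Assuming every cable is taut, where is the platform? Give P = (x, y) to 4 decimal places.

circle eqns → linear via eq_j − eq_1; set q_j = A_j·A_j − L_j²
q_1 = 36.0000+100.0000−3.2500 = 132.7500
12.0000·x + 0.0000·y = q_1−q_2 = 54.0000
-12.0000·x + 20.0000·y = q_1−q_3 = 126.0000
solve first two rows → x=4.5000, y=9.0000

(4.5000, 9.0000)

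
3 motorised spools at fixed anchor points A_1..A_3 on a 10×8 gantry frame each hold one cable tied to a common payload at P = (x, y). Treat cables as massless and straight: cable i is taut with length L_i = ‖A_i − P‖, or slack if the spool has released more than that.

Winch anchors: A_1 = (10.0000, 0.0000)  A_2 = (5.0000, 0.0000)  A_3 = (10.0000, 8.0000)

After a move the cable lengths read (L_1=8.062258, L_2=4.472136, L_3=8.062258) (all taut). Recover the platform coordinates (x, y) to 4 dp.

each cable: (A_i−P)·(A_i−P) = L_i²; let k_i = ‖A_i‖²−L_i²
k_1 = 100.0000+0.0000−65.0000 = 35.0000
row 1: 10.0000x + 0.0000y = 30.0000  (k_2=5.0000)
row 2: 0.0000x − 16.0000y = -64.0000  (k_3=99.0000)
Cramer on rows 1–2 → x = 3.0000, y = 4.0000

(3.0000, 4.0000)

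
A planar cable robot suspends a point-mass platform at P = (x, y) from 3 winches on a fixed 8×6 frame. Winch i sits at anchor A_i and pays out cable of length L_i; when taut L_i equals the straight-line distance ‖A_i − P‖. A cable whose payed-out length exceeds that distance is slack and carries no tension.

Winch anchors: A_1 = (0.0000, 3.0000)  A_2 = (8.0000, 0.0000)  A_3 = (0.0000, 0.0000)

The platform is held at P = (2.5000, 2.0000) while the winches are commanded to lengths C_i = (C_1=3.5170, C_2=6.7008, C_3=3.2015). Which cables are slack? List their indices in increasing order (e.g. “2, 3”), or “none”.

1, 2

cable 1: L_1 = ‖A_1−P‖ = 2.6926;  C_1 = 3.5170 → slack
cable 2: L_2 = ‖A_2−P‖ = 5.8523;  C_2 = 6.7008 → slack
cable 3: L_3 = ‖A_3−P‖ = 3.2016;  C_3 = 3.2015 → taut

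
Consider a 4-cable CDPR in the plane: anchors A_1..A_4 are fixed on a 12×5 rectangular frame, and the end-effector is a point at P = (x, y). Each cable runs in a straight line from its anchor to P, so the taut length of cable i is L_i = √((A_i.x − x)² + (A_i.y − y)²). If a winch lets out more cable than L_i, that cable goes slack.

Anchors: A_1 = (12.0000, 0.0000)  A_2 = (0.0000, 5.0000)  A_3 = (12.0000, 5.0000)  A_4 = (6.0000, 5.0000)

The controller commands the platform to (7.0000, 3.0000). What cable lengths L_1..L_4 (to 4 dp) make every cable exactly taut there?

L_1: Δ = A_1−P = (5.0000, -3.0000) → ‖Δ‖ = √34.0000 = 5.8310
L_2: Δ = A_2−P = (-7.0000, 2.0000) → ‖Δ‖ = √53.0000 = 7.2801
L_3: Δ = A_3−P = (5.0000, 2.0000) → ‖Δ‖ = √29.0000 = 5.3852
L_4: Δ = A_4−P = (-1.0000, 2.0000) → ‖Δ‖ = √5.0000 = 2.2361

(5.8310, 7.2801, 5.3852, 2.2361)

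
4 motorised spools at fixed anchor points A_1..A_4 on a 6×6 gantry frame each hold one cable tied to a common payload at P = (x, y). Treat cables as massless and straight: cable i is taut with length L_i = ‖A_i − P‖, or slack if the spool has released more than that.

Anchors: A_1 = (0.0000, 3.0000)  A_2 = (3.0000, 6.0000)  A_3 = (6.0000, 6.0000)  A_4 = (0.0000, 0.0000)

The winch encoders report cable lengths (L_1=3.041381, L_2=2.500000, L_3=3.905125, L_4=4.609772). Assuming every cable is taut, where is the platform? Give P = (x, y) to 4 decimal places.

each cable: (A_i−P)·(A_i−P) = L_i²; let k_i = ‖A_i‖²−L_i²
k_1 = 0.0000+9.0000−9.2500 = -0.2500
row 1: -6.0000x − 6.0000y = -39.0000  (k_2=38.7500)
row 2: -12.0000x − 6.0000y = -57.0000  (k_3=56.7500)
row 3: 0.0000x + 6.0000y = 21.0000  (k_4=-21.2500)
Cramer on rows 1–2 → x = 3.0000, y = 3.5000
check cable 4: ‖A_4−P‖² = 21.2500 ≈ L_4² = 21.2500 ✓

(3.0000, 3.5000)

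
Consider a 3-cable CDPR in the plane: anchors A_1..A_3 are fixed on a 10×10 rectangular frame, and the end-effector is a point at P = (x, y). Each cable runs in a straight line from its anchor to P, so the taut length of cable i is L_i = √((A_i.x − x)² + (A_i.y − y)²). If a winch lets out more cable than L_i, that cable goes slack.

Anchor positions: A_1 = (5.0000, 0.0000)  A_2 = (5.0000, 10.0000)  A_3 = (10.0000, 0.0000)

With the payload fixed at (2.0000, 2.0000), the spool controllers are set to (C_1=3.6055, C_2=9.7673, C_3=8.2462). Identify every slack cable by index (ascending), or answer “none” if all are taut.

2

cable 1: √((3.0000)²+(-2.0000)²)=3.6056, C_1=3.6055: taut
cable 2: √((3.0000)²+(8.0000)²)=8.5440, C_2=9.7673: slack
cable 3: √((8.0000)²+(-2.0000)²)=8.2462, C_3=8.2462: taut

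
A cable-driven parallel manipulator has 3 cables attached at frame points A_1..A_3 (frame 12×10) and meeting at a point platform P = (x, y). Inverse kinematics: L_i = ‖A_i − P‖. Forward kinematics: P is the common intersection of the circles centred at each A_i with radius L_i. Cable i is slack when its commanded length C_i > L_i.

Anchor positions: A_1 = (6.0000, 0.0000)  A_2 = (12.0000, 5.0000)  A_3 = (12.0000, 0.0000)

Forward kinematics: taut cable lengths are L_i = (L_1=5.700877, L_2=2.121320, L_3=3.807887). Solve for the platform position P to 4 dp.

expand ‖A_i−P‖²=L_i² and subtract eq 1 (q_i ≔ ‖A_i‖²−L_i²)
q_1 = 36.0000+0.0000−32.5000 = 3.5000
eq1−eq2 → [-12.0000  -10.0000]·P = -161.0000
eq1−eq3 → [-12.0000  0.0000]·P = -126.0000
2×2 solve → P = (10.5000, 3.5000)

(10.5000, 3.5000)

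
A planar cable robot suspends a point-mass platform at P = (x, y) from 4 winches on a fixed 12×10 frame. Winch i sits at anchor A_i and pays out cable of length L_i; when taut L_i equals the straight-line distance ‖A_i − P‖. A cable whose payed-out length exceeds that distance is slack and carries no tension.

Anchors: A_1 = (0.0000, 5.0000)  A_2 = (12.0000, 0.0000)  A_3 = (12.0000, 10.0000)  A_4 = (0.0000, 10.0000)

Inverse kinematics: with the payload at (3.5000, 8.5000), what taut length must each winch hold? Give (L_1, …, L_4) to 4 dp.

cable 1: Δx=-3.5000, Δy=-3.5000; L_1 = √(Δx²+Δy²) = 4.9497
cable 2: Δx=8.5000, Δy=-8.5000; L_2 = √(Δx²+Δy²) = 12.0208
cable 3: Δx=8.5000, Δy=1.5000; L_3 = √(Δx²+Δy²) = 8.6313
cable 4: Δx=-3.5000, Δy=1.5000; L_4 = √(Δx²+Δy²) = 3.8079

(4.9497, 12.0208, 8.6313, 3.8079)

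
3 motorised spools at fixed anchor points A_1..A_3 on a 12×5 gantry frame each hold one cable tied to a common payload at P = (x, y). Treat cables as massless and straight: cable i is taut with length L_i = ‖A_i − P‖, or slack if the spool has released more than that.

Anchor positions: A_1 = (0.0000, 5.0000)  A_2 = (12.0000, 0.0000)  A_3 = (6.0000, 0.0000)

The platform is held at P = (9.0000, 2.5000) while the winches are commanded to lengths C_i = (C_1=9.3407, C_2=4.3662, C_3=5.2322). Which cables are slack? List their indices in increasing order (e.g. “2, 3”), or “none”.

2, 3

cable 1: √((-9.0000)²+(2.5000)²)=9.3408, C_1=9.3407: taut
cable 2: √((3.0000)²+(-2.5000)²)=3.9051, C_2=4.3662: slack
cable 3: √((-3.0000)²+(-2.5000)²)=3.9051, C_3=5.2322: slack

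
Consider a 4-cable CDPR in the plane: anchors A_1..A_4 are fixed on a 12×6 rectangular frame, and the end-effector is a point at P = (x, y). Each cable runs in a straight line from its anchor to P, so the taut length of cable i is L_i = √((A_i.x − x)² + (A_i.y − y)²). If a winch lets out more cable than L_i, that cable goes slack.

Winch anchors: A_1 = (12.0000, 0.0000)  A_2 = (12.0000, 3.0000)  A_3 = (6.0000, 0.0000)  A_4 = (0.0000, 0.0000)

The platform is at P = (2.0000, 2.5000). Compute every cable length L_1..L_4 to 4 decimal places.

L_1: Δ = A_1−P = (10.0000, -2.5000) → ‖Δ‖ = √106.2500 = 10.3078
L_2: Δ = A_2−P = (10.0000, 0.5000) → ‖Δ‖ = √100.2500 = 10.0125
L_3: Δ = A_3−P = (4.0000, -2.5000) → ‖Δ‖ = √22.2500 = 4.7170
L_4: Δ = A_4−P = (-2.0000, -2.5000) → ‖Δ‖ = √10.2500 = 3.2016

(10.3078, 10.0125, 4.7170, 3.2016)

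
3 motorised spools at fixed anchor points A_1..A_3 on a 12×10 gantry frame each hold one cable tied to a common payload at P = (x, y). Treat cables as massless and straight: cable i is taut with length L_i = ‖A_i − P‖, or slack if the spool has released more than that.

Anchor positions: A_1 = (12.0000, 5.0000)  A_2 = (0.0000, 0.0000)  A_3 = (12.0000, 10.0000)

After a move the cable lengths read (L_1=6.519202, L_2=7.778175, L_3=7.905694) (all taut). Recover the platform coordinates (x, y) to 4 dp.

(5.5000, 5.5000)

each cable: (A_i−P)·(A_i−P) = L_i²; let k_i = ‖A_i‖²−L_i²
k_1 = 144.0000+25.0000−42.5000 = 126.5000
row 1: 24.0000x + 10.0000y = 187.0000  (k_2=-60.5000)
row 2: 0.0000x − 10.0000y = -55.0000  (k_3=181.5000)
Cramer on rows 1–2 → x = 5.5000, y = 5.5000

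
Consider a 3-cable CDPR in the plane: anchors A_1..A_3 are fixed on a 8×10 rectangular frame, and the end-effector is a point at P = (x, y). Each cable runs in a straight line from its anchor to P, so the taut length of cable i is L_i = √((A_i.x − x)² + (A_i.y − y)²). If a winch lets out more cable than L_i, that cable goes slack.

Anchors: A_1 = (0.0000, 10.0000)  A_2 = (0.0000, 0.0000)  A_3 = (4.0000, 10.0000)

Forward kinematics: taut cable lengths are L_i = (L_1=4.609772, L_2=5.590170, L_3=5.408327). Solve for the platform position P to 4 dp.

circle eqns → linear via eq_j − eq_1; set c_j = A_j·A_j − L_j²
c_1 = 0.0000+100.0000−21.2500 = 78.7500
0.0000·x + 20.0000·y = c_1−c_2 = 110.0000
-8.0000·x + 0.0000·y = c_1−c_3 = -8.0000
solve first two rows → x=1.0000, y=5.5000

(1.0000, 5.5000)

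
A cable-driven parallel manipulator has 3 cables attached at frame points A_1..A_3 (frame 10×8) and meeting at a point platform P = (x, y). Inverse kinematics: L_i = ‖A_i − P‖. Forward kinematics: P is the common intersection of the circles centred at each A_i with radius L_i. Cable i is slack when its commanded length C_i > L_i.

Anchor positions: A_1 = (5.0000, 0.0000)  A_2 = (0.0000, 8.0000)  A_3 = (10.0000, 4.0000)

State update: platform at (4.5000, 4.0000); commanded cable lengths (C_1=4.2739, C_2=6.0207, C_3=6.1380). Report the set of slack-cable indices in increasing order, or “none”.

i=1: geometric 4.0311 vs commanded 4.2739 ⇒ slack
i=2: geometric 6.0208 vs commanded 6.0207 ⇒ taut
i=3: geometric 5.5000 vs commanded 6.1380 ⇒ slack

1, 3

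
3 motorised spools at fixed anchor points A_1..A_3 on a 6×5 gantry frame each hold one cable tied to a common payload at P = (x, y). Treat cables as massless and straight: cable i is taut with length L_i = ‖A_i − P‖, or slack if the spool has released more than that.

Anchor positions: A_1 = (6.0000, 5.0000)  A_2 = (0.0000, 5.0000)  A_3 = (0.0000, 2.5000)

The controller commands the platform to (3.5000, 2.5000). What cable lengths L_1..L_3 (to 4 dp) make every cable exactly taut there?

(3.5355, 4.3012, 3.5000)

L_1 = √((6.0000−3.5000)² + (5.0000−2.5000)²) = 3.5355
L_2 = √((0.0000−3.5000)² + (5.0000−2.5000)²) = 4.3012
L_3 = √((0.0000−3.5000)² + (2.5000−2.5000)²) = 3.5000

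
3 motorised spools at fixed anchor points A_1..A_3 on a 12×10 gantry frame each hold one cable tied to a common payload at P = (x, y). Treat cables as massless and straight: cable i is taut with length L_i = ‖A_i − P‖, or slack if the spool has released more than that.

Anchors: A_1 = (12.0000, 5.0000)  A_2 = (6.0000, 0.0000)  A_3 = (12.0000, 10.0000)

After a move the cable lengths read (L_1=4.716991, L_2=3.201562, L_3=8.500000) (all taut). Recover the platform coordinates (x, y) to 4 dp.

(8.0000, 2.5000)

each cable: (A_i−P)·(A_i−P) = L_i²; let q_i = ‖A_i‖²−L_i²
q_1 = 144.0000+25.0000−22.2500 = 146.7500
row 1: 12.0000x + 10.0000y = 121.0000  (q_2=25.7500)
row 2: 0.0000x − 10.0000y = -25.0000  (q_3=171.7500)
Cramer on rows 1–2 → x = 8.0000, y = 2.5000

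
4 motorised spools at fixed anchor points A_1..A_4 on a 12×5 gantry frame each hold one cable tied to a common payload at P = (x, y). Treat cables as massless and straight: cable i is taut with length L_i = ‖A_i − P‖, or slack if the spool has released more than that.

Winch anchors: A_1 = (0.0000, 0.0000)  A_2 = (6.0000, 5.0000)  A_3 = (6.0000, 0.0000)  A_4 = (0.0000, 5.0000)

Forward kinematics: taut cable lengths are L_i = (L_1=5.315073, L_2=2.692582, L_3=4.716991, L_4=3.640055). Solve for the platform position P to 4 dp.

(3.5000, 4.0000)

each cable: (A_i−P)·(A_i−P) = L_i²; let q_i = ‖A_i‖²−L_i²
q_1 = 0.0000+0.0000−28.2500 = -28.2500
row 1: -12.0000x − 10.0000y = -82.0000  (q_2=53.7500)
row 2: -12.0000x + 0.0000y = -42.0000  (q_3=13.7500)
row 3: 0.0000x − 10.0000y = -40.0000  (q_4=11.7500)
Cramer on rows 1–2 → x = 3.5000, y = 4.0000
check cable 4: ‖A_4−P‖² = 13.2500 ≈ L_4² = 13.2500 ✓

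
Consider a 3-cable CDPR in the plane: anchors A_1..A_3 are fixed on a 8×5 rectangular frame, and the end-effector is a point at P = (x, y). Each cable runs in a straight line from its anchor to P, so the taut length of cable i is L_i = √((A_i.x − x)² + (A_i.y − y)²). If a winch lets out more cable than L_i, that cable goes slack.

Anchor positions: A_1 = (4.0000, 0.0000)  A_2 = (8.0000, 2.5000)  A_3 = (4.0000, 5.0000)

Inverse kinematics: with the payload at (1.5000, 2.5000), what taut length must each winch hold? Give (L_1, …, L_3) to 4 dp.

(3.5355, 6.5000, 3.5355)

L_1: Δ = A_1−P = (2.5000, -2.5000) → ‖Δ‖ = √12.5000 = 3.5355
L_2: Δ = A_2−P = (6.5000, 0.0000) → ‖Δ‖ = √42.2500 = 6.5000
L_3: Δ = A_3−P = (2.5000, 2.5000) → ‖Δ‖ = √12.5000 = 3.5355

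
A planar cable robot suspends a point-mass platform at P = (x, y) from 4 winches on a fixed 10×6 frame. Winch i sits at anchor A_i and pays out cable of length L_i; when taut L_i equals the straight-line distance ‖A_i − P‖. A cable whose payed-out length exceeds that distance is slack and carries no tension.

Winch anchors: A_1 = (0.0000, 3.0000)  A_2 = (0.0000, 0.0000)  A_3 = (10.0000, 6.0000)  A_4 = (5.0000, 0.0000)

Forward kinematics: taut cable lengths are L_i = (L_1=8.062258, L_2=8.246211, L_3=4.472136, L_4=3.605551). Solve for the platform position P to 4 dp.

(8.0000, 2.0000)

each cable: (A_i−P)·(A_i−P) = L_i²; let c_i = ‖A_i‖²−L_i²
c_1 = 0.0000+9.0000−65.0000 = -56.0000
row 1: 0.0000x + 6.0000y = 12.0000  (c_2=-68.0000)
row 2: -20.0000x − 6.0000y = -172.0000  (c_3=116.0000)
row 3: -10.0000x + 6.0000y = -68.0000  (c_4=12.0000)
Cramer on rows 1–2 → x = 8.0000, y = 2.0000
check cable 4: ‖A_4−P‖² = 13.0000 ≈ L_4² = 13.0000 ✓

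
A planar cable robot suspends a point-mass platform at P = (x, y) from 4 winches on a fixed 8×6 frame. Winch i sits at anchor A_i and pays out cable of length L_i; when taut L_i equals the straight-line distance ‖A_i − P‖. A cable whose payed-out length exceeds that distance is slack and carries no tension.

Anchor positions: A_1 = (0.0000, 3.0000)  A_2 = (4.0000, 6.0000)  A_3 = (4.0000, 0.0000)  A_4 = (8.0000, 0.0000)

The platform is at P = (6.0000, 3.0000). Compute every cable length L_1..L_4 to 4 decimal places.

L_1 = √((0.0000−6.0000)² + (3.0000−3.0000)²) = 6.0000
L_2 = √((4.0000−6.0000)² + (6.0000−3.0000)²) = 3.6056
L_3 = √((4.0000−6.0000)² + (0.0000−3.0000)²) = 3.6056
L_4 = √((8.0000−6.0000)² + (0.0000−3.0000)²) = 3.6056

(6.0000, 3.6056, 3.6056, 3.6056)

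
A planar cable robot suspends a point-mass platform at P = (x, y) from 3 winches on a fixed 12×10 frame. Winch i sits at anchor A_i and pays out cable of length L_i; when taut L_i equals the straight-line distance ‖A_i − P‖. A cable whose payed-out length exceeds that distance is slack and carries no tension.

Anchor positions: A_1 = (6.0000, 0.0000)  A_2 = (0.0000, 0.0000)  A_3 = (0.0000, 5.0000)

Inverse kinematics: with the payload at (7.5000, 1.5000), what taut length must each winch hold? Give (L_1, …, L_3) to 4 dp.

L_1 = √((6.0000−7.5000)² + (0.0000−1.5000)²) = 2.1213
L_2 = √((0.0000−7.5000)² + (0.0000−1.5000)²) = 7.6485
L_3 = √((0.0000−7.5000)² + (5.0000−1.5000)²) = 8.2765

(2.1213, 7.6485, 8.2765)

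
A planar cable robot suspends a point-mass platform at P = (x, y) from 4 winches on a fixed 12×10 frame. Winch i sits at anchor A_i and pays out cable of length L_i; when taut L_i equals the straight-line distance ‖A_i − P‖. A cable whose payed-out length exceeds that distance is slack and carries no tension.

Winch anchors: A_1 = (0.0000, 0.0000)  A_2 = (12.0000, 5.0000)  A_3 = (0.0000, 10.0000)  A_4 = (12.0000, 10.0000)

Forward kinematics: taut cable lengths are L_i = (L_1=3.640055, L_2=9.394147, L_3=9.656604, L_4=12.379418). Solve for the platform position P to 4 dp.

(3.5000, 1.0000)

circle eqns → linear via eq_j − eq_1; set k_j = A_j·A_j − L_j²
k_1 = 0.0000+0.0000−13.2500 = -13.2500
-24.0000·x − 10.0000·y = k_1−k_2 = -94.0000
0.0000·x − 20.0000·y = k_1−k_3 = -20.0000
-24.0000·x − 20.0000·y = k_1−k_4 = -104.0000
solve first two rows → x=3.5000, y=1.0000
check cable 4: ‖A_4−P‖² = 153.2500 ≈ L_4² = 153.2500 ✓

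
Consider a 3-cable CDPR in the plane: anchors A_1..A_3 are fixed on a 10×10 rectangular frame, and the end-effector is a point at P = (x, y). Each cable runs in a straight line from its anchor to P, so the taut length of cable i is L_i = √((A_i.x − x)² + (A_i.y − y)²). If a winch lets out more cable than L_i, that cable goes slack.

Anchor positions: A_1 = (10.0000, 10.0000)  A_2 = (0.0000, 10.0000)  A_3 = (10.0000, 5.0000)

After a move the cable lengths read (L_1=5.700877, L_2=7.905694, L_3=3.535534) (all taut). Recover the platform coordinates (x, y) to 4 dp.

(6.5000, 5.5000)

expand ‖A_i−P‖²=L_i² and subtract eq 1 (k_i ≔ ‖A_i‖²−L_i²)
k_1 = 100.0000+100.0000−32.5000 = 167.5000
eq1−eq2 → [20.0000  0.0000]·P = 130.0000
eq1−eq3 → [0.0000  10.0000]·P = 55.0000
2×2 solve → P = (6.5000, 5.5000)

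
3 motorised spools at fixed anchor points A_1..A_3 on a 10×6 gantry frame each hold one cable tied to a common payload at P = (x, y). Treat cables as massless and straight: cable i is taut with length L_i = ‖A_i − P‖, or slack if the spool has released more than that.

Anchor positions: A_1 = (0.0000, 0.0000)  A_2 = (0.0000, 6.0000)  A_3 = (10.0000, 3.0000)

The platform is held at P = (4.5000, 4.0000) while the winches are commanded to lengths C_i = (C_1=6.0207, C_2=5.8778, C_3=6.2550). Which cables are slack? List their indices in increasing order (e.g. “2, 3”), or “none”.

cable 1: L_1 = ‖A_1−P‖ = 6.0208;  C_1 = 6.0207 → taut
cable 2: L_2 = ‖A_2−P‖ = 4.9244;  C_2 = 5.8778 → slack
cable 3: L_3 = ‖A_3−P‖ = 5.5902;  C_3 = 6.2550 → slack

2, 3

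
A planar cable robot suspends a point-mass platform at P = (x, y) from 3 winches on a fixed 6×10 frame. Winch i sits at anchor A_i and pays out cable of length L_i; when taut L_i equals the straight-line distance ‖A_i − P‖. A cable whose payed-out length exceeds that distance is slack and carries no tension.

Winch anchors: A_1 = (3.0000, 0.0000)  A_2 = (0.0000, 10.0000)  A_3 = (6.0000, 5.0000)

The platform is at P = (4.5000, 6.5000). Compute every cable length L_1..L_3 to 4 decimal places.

(6.6708, 5.7009, 2.1213)

L_1: Δ = A_1−P = (-1.5000, -6.5000) → ‖Δ‖ = √44.5000 = 6.6708
L_2: Δ = A_2−P = (-4.5000, 3.5000) → ‖Δ‖ = √32.5000 = 5.7009
L_3: Δ = A_3−P = (1.5000, -1.5000) → ‖Δ‖ = √4.5000 = 2.1213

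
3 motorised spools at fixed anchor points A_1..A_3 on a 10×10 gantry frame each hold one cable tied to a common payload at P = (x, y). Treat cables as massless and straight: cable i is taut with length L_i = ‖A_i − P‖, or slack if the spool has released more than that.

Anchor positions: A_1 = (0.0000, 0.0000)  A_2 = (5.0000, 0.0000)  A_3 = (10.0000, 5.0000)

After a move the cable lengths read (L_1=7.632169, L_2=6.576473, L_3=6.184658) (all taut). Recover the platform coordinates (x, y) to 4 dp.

(4.0000, 6.5000)

expand ‖A_i−P‖²=L_i² and subtract eq 1 (q_i ≔ ‖A_i‖²−L_i²)
q_1 = 0.0000+0.0000−58.2500 = -58.2500
eq1−eq2 → [-10.0000  0.0000]·P = -40.0000
eq1−eq3 → [-20.0000  -10.0000]·P = -145.0000
2×2 solve → P = (4.0000, 6.5000)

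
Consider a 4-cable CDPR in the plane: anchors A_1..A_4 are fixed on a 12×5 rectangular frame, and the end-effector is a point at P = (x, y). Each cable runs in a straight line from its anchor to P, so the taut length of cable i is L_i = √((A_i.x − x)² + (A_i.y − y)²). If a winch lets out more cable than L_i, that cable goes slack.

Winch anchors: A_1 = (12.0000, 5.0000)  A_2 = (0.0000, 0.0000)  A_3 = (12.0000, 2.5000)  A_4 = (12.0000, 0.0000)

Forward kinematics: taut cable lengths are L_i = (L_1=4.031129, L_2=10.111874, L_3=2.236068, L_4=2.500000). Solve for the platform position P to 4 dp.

expand ‖A_i−P‖²=L_i² and subtract eq 1 (c_i ≔ ‖A_i‖²−L_i²)
c_1 = 144.0000+25.0000−16.2500 = 152.7500
eq1−eq2 → [24.0000  10.0000]·P = 255.0000
eq1−eq3 → [0.0000  5.0000]·P = 7.5000
eq1−eq4 → [0.0000  10.0000]·P = 15.0000
2×2 solve → P = (10.0000, 1.5000)
check cable 4: ‖A_4−P‖² = 6.2500 ≈ L_4² = 6.2500 ✓

(10.0000, 1.5000)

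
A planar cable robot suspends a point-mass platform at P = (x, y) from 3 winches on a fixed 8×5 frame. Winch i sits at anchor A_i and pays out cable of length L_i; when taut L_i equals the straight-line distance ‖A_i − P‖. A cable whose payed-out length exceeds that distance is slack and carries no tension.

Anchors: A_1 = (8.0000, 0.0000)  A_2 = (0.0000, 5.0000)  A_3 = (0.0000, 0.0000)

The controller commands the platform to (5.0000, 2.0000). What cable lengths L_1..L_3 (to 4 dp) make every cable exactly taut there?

L_1: Δ = A_1−P = (3.0000, -2.0000) → ‖Δ‖ = √13.0000 = 3.6056
L_2: Δ = A_2−P = (-5.0000, 3.0000) → ‖Δ‖ = √34.0000 = 5.8310
L_3: Δ = A_3−P = (-5.0000, -2.0000) → ‖Δ‖ = √29.0000 = 5.3852

(3.6056, 5.8310, 5.3852)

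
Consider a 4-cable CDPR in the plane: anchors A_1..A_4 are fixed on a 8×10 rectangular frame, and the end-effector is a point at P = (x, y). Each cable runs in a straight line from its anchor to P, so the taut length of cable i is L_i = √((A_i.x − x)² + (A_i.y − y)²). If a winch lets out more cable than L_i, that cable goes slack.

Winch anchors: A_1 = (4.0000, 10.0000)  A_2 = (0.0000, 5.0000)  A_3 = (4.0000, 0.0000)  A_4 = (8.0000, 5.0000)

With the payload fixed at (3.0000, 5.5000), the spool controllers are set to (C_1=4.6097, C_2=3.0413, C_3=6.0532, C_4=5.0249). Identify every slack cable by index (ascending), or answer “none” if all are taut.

i=1: geometric 4.6098 vs commanded 4.6097 ⇒ taut
i=2: geometric 3.0414 vs commanded 3.0413 ⇒ taut
i=3: geometric 5.5902 vs commanded 6.0532 ⇒ slack
i=4: geometric 5.0249 vs commanded 5.0249 ⇒ taut

3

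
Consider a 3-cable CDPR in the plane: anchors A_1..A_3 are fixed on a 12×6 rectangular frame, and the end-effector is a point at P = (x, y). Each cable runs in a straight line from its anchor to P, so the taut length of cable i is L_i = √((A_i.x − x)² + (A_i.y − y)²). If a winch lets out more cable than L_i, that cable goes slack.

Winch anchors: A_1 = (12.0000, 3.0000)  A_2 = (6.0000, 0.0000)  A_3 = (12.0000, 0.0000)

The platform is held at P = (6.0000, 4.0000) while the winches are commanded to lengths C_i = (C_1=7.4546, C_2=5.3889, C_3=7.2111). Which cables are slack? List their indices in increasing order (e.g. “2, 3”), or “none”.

1, 2

i=1: geometric 6.0828 vs commanded 7.4546 ⇒ slack
i=2: geometric 4.0000 vs commanded 5.3889 ⇒ slack
i=3: geometric 7.2111 vs commanded 7.2111 ⇒ taut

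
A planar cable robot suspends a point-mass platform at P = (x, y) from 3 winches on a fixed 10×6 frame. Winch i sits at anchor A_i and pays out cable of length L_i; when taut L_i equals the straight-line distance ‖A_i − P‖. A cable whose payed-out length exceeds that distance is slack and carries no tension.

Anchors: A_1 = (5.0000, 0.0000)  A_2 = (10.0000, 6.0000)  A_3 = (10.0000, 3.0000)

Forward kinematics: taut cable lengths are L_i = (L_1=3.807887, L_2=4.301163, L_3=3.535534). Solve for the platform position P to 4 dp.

(6.5000, 3.5000)

expand ‖A_i−P‖²=L_i² and subtract eq 1 (k_i ≔ ‖A_i‖²−L_i²)
k_1 = 25.0000+0.0000−14.5000 = 10.5000
eq1−eq2 → [-10.0000  -12.0000]·P = -107.0000
eq1−eq3 → [-10.0000  -6.0000]·P = -86.0000
2×2 solve → P = (6.5000, 3.5000)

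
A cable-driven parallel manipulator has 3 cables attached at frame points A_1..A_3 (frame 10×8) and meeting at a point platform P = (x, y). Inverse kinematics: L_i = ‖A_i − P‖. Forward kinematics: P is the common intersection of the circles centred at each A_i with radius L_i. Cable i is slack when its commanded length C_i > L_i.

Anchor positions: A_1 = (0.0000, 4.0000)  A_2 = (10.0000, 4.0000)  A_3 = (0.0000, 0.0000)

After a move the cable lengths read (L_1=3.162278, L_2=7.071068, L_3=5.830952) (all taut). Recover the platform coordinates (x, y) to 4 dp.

(3.0000, 5.0000)

expand ‖A_i−P‖²=L_i² and subtract eq 1 (k_i ≔ ‖A_i‖²−L_i²)
k_1 = 0.0000+16.0000−10.0000 = 6.0000
eq1−eq2 → [-20.0000  0.0000]·P = -60.0000
eq1−eq3 → [0.0000  8.0000]·P = 40.0000
2×2 solve → P = (3.0000, 5.0000)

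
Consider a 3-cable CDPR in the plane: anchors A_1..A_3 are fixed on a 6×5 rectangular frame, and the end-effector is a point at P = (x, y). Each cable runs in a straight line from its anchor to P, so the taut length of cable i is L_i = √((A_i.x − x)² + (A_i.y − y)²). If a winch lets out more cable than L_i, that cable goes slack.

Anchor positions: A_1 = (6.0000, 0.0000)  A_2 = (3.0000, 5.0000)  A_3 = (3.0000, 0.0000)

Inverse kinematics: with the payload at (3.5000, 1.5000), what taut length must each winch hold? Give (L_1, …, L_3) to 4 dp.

(2.9155, 3.5355, 1.5811)

cable 1: Δx=2.5000, Δy=-1.5000; L_1 = √(Δx²+Δy²) = 2.9155
cable 2: Δx=-0.5000, Δy=3.5000; L_2 = √(Δx²+Δy²) = 3.5355
cable 3: Δx=-0.5000, Δy=-1.5000; L_3 = √(Δx²+Δy²) = 1.5811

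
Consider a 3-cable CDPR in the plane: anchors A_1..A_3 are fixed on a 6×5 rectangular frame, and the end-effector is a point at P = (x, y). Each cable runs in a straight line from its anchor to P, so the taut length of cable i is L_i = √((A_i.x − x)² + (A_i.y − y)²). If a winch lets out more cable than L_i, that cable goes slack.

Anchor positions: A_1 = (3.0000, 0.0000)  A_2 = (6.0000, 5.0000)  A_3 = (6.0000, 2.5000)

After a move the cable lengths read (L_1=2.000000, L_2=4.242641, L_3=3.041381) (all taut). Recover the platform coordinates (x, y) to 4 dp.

circle eqns → linear via eq_j − eq_1; set c_j = A_j·A_j − L_j²
c_1 = 9.0000+0.0000−4.0000 = 5.0000
-6.0000·x − 10.0000·y = c_1−c_2 = -38.0000
-6.0000·x − 5.0000·y = c_1−c_3 = -28.0000
solve first two rows → x=3.0000, y=2.0000

(3.0000, 2.0000)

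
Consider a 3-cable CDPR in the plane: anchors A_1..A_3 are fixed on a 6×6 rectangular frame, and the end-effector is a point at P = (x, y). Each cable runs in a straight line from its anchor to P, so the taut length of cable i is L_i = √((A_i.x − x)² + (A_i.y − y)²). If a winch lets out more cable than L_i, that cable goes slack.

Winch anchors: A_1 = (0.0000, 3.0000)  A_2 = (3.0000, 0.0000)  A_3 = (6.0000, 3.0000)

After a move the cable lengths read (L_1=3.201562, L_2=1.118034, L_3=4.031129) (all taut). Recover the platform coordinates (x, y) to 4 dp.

(2.5000, 1.0000)

expand ‖A_i−P‖²=L_i² and subtract eq 1 (c_i ≔ ‖A_i‖²−L_i²)
c_1 = 0.0000+9.0000−10.2500 = -1.2500
eq1−eq2 → [-6.0000  6.0000]·P = -9.0000
eq1−eq3 → [-12.0000  0.0000]·P = -30.0000
2×2 solve → P = (2.5000, 1.0000)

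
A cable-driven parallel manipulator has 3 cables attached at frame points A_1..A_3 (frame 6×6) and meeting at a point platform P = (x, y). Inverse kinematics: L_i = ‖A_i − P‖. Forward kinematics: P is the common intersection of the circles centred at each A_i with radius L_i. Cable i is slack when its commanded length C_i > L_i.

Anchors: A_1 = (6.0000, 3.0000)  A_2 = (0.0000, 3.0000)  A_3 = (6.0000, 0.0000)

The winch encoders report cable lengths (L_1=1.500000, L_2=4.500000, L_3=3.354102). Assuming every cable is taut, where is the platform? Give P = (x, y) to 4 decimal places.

(4.5000, 3.0000)

each cable: (A_i−P)·(A_i−P) = L_i²; let q_i = ‖A_i‖²−L_i²
q_1 = 36.0000+9.0000−2.2500 = 42.7500
row 1: 12.0000x + 0.0000y = 54.0000  (q_2=-11.2500)
row 2: 0.0000x + 6.0000y = 18.0000  (q_3=24.7500)
Cramer on rows 1–2 → x = 4.5000, y = 3.0000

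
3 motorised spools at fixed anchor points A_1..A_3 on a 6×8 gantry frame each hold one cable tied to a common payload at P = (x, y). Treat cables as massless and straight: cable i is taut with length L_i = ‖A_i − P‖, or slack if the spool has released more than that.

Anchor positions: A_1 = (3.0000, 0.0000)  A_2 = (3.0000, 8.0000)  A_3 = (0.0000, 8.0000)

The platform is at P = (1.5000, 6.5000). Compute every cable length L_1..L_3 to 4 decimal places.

L_1 = √((3.0000−1.5000)² + (0.0000−6.5000)²) = 6.6708
L_2 = √((3.0000−1.5000)² + (8.0000−6.5000)²) = 2.1213
L_3 = √((0.0000−1.5000)² + (8.0000−6.5000)²) = 2.1213

(6.6708, 2.1213, 2.1213)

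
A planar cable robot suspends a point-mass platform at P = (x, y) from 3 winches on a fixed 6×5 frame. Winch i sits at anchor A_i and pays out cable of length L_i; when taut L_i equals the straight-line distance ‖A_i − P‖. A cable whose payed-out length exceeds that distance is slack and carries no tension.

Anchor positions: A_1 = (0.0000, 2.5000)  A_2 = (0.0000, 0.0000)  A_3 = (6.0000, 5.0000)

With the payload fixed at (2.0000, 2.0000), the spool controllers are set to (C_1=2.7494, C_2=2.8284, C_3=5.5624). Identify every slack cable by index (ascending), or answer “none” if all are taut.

1, 3

i=1: geometric 2.0616 vs commanded 2.7494 ⇒ slack
i=2: geometric 2.8284 vs commanded 2.8284 ⇒ taut
i=3: geometric 5.0000 vs commanded 5.5624 ⇒ slack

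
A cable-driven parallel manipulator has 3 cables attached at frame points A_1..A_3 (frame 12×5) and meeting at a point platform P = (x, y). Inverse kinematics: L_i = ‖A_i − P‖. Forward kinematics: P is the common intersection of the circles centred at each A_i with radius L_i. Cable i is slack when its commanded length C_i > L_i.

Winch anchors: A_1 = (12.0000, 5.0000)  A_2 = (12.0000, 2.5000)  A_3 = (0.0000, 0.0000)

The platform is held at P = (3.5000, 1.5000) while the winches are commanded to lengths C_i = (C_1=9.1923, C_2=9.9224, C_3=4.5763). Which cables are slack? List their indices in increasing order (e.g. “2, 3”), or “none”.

cable 1: √((8.5000)²+(3.5000)²)=9.1924, C_1=9.1923: taut
cable 2: √((8.5000)²+(1.0000)²)=8.5586, C_2=9.9224: slack
cable 3: √((-3.5000)²+(-1.5000)²)=3.8079, C_3=4.5763: slack

2, 3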